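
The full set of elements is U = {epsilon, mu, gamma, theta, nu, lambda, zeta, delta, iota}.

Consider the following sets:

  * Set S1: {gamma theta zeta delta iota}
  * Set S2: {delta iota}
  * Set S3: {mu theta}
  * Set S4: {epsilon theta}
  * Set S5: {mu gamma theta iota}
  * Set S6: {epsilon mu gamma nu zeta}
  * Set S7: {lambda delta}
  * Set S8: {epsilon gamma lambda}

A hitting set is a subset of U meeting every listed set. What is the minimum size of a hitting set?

3

Take H = {epsilon, mu, delta}. Each listed set contains at least one of these, so H is a hitting set of size 3.
The sets S2, S3, S8 are pairwise disjoint, so any hitting set needs a separate element for each — at least 3. Hence 3 is optimal.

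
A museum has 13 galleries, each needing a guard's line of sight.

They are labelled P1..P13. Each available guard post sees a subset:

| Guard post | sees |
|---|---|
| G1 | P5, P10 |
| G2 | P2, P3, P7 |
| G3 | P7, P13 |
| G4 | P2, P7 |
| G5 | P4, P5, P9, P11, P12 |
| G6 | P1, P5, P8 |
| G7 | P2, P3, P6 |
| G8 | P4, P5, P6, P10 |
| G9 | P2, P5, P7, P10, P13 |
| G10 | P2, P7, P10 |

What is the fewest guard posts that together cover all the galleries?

Take {G5, G6, G7, G9}. Their union is {P1, P2, P3, P4, P5, P6, P7, P8, P9, P10, P11, P12, P13}, which is all 13 galleries.
Only G6 contains P1, so G6 is forced; the remaining 10 galleries need at least 3 more guard posts (each remaining guard post adds at most 4) — so at least 4 guard posts are needed, and 4 is optimal.

4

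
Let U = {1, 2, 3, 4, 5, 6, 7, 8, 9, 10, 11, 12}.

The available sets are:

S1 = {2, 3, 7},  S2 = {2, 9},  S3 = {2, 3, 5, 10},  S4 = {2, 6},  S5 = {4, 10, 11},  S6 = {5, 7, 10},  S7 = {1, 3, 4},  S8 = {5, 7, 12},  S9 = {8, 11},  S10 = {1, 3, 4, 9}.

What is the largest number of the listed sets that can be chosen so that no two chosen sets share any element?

4

S4, S6, S9, S10 are pairwise disjoint (S4={2,6}; S6={5,7,10}; S9={8,11}; S10={1,3,4,9}).
Every remaining set overlaps one of these, and no 5 of the listed sets are pairwise disjoint, so 4 is the maximum.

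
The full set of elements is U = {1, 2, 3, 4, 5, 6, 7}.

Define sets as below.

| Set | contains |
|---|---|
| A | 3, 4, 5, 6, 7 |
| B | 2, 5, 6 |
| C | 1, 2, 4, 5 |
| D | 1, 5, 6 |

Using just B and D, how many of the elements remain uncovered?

Union of B, D = {1, 2, 5, 6}.
Not covered: 3, 4, 7 — 3 elements.

3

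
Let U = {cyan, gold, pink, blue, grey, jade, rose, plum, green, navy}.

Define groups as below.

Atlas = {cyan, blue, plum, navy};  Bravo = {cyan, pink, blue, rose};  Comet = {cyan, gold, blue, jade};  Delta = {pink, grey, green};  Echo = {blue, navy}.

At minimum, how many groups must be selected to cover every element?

4

Take {Atlas, Bravo, Comet, Delta}. Their union is {cyan, gold, pink, blue, grey, jade, rose, plum, green, navy}, which is all 10 elements.
Only Bravo contains rose, so Bravo is forced; the remaining 6 elements need at least 3 more groups (each remaining group adds at most 2) — so at least 4 groups are needed, and 4 is optimal.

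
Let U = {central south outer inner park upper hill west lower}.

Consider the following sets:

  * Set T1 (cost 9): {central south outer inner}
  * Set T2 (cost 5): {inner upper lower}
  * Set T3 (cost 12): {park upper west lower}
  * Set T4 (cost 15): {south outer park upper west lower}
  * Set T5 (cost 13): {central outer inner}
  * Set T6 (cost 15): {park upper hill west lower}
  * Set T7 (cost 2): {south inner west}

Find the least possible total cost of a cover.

T1, T6 together cover every point (T1 ∪ T6 = {central, south, outer, inner, park, upper, hill, west, lower}); total cost 9 + 15 = 24.
The greedy pick T7, T2, T1, T6 costs 31; no covering selection beats 24.

24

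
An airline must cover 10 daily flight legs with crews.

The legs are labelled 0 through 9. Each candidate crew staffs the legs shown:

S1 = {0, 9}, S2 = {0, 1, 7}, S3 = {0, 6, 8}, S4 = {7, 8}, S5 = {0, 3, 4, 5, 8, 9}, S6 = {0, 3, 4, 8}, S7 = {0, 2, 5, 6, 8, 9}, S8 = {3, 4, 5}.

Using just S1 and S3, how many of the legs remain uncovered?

Union of S1, S3 = {0, 6, 8, 9}.
Not covered: 1, 2, 3, 4, 5, 7 — 6 legs.

6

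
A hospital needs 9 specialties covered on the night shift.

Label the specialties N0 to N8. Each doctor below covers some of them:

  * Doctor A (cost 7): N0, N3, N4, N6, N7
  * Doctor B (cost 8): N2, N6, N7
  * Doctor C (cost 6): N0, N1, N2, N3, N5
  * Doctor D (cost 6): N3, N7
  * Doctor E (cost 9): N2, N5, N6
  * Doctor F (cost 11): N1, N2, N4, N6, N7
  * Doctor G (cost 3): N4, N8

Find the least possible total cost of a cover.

16

A, C, G together cover every specialty (A ∪ C ∪ G = {N0, N1, N2, N3, N4, N5, N6, N7, N8}); total cost 7 + 6 + 3 = 16.
No covering selection has total cost below 16.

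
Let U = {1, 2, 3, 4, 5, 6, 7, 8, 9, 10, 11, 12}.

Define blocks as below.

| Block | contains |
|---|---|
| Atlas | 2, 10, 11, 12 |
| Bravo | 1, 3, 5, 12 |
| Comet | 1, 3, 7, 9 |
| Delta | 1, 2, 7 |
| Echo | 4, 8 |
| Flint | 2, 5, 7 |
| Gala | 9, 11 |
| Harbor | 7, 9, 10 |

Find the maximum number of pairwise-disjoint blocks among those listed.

3

Bravo, Echo, Harbor are pairwise disjoint (Bravo={1,3,5,12}; Echo={4,8}; Harbor={7,9,10}).
Every remaining block overlaps one of these, and no 4 of the listed blocks are pairwise disjoint, so 3 is the maximum.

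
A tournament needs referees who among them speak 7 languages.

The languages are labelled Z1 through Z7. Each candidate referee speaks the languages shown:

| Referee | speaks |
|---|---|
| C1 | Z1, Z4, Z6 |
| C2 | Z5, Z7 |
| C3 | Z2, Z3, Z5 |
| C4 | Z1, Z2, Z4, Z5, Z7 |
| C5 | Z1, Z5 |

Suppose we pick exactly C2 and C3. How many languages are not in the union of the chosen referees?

3

Union of C2, C3 = {Z2, Z3, Z5, Z7}.
Not covered: Z1, Z4, Z6 — 3 languages.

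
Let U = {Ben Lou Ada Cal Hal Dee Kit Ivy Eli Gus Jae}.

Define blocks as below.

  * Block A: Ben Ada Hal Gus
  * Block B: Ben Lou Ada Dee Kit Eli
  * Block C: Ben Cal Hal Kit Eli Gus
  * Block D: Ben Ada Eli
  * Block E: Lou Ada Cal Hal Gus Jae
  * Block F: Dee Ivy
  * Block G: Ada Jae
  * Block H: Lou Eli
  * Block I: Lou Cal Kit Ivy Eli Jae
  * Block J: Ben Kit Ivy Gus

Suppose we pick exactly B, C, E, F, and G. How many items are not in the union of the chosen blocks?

Union of B, C, E, F, G = {Ben, Lou, Ada, Cal, Hal, Dee, Kit, Ivy, Eli, Gus, Jae} — that's every item, so 0 are uncovered.

0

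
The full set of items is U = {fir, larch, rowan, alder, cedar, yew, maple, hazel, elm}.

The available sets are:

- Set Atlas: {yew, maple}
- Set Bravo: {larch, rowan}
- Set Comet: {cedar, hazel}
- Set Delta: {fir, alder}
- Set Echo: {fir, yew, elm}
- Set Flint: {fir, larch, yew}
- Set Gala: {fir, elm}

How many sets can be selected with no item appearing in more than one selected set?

Atlas, Bravo, Comet, Delta are pairwise disjoint (Atlas={yew,maple}; Bravo={larch,rowan}; Comet={cedar,hazel}; Delta={fir,alder}).
Every remaining set overlaps one of these, and no 5 of the listed sets are pairwise disjoint, so 4 is the maximum.

4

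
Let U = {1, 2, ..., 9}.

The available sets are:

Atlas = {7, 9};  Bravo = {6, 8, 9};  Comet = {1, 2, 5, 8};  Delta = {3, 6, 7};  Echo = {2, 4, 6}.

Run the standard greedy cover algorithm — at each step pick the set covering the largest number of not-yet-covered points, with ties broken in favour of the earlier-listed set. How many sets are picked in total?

4

Greedy: pick Comet (covers 4 new) → pick Delta (covers 3 new) → pick Atlas (covers 1 new) → pick Echo (covers 1 new). Total picks: 4.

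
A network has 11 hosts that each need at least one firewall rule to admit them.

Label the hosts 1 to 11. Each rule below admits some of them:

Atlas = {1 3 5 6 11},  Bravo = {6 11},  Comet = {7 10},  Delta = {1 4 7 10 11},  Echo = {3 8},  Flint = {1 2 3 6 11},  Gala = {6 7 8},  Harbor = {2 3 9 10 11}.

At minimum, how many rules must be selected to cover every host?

Take {Atlas, Delta, Gala, Harbor}. Their union is {1, 2, 3, 4, 5, 6, 7, 8, 9, 10, 11}, which is all 11 hosts.
No 3 of the 8 rules cover everything (all 56 combinations miss at least one host), so 4 is optimal.

4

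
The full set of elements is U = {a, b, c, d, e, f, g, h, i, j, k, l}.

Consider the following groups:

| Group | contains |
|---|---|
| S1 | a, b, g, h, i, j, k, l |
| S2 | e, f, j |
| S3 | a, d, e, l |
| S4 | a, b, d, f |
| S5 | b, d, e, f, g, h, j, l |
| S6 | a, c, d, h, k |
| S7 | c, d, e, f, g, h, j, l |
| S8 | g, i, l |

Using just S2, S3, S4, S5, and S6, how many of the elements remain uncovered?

1

Union of S2, S3, S4, S5, S6 = {a, b, c, d, e, f, g, h, j, k, l}.
Not covered: i — 1 element.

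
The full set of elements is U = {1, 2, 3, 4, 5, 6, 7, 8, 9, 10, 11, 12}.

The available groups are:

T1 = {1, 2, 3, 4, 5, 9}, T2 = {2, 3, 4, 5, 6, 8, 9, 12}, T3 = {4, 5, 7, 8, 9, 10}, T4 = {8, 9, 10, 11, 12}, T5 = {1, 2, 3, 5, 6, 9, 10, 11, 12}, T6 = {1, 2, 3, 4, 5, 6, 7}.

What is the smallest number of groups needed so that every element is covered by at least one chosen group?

T3 and T5 together: T3 ∪ T5 = {1, 2, 3, 4, 5, 6, 7, 8, 9, 10, 11, 12} — every element is covered.
No single group has all 12 elements (the largest, T5, has 9), so 2 is optimal.

2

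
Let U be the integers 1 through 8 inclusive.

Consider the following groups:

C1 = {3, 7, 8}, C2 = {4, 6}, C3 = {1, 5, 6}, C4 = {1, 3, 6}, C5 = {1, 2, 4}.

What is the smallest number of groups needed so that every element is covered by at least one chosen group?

Take {C1, C3, C5}. Their union is {1, 2, 3, 4, 5, 6, 7, 8}, which is all 8 elements.
Each group has at most 3 elements, and 2·3 = 6 < 8 — so at least 3 groups are needed, and 3 is optimal.

3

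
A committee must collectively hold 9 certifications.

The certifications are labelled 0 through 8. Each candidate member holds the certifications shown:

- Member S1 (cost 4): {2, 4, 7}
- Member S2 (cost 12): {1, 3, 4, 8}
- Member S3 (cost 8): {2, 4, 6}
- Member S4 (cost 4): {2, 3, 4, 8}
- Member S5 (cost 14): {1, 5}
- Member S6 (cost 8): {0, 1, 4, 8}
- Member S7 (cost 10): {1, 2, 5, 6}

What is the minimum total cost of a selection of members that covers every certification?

S1, S4, S6, S7 together cover every certification (S1 ∪ S4 ∪ S6 ∪ S7 = {0, 1, 2, 3, 4, 5, 6, 7, 8}); total cost 4 + 4 + 8 + 10 = 26.
No covering selection has total cost below 26.

26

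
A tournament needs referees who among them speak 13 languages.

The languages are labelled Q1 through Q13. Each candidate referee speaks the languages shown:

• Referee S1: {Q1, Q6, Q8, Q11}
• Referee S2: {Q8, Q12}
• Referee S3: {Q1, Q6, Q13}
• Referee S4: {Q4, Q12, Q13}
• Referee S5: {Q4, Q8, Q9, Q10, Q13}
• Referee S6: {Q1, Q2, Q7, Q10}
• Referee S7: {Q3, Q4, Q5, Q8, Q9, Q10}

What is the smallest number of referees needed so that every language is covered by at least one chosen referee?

4

Take {S1, S4, S6, S7}. Their union is {Q1, Q2, Q3, Q4, Q5, Q6, Q7, Q8, Q9, Q10, Q11, Q12, Q13}, which is all 13 languages.
Only S7 contains Q3, so S7 is forced; the remaining 7 languages need at least 3 more referees (each remaining referee adds at most 3) — so at least 4 referees are needed, and 4 is optimal.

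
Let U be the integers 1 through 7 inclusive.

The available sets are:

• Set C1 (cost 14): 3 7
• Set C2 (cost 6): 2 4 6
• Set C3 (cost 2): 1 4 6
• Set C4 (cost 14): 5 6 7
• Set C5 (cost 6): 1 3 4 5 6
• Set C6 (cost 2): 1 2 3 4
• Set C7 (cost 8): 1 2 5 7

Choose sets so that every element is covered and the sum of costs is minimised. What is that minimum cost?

12

C3, C6, C7 together cover every element (C3 ∪ C6 ∪ C7 = {1, 2, 3, 4, 5, 6, 7}); total cost 2 + 2 + 8 = 12.
No covering selection has total cost below 12.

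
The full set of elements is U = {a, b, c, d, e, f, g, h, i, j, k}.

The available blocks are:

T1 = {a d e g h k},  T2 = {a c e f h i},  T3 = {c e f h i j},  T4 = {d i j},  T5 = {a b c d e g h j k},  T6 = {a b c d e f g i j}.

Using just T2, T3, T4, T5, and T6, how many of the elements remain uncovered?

0

Union of T2, T3, T4, T5, T6 = {a, b, c, d, e, f, g, h, i, j, k} — that's every element, so 0 are uncovered.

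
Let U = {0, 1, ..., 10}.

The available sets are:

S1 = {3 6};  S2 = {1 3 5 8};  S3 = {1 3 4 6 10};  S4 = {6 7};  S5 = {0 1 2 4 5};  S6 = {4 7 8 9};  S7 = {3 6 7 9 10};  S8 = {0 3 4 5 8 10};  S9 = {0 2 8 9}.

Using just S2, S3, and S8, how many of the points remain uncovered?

Union of S2, S3, S8 = {0, 1, 3, 4, 5, 6, 8, 10}.
Not covered: 2, 7, 9 — 3 points.

3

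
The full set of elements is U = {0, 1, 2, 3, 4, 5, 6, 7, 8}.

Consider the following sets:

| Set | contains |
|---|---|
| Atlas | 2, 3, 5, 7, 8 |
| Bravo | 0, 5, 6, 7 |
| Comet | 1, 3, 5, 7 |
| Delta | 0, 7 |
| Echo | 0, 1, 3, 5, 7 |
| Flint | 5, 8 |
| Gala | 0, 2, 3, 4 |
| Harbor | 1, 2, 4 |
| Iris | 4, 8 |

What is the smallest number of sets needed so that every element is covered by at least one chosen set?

Atlas, Bravo, and Harbor cover everything between them: the union {0, 1, 2, 3, 4, 5, 6, 7, 8} is all of U.
Only Bravo contains 6, so Bravo is forced; the remaining 5 elements need at least 2 more sets (each remaining set adds at most 3) — so at least 3 sets are needed, and 3 is optimal.

3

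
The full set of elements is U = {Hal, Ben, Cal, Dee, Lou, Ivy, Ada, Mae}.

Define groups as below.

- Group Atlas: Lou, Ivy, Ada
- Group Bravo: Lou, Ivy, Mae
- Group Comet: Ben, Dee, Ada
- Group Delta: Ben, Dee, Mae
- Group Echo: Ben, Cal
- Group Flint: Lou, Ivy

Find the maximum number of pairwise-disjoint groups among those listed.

2

Comet, Flint are pairwise disjoint (Comet={Ben,Dee,Ada}; Flint={Lou,Ivy}).
Every remaining group overlaps one of these, and no 3 of the listed groups are pairwise disjoint, so 2 is the maximum.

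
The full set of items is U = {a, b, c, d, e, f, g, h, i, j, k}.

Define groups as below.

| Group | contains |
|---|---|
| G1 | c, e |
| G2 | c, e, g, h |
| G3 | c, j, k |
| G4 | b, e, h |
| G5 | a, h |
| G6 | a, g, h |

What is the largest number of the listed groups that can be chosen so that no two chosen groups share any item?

G3, G5 are pairwise disjoint (G3={c,j,k}; G5={a,h}).
Every remaining group overlaps one of these, and no 3 of the listed groups are pairwise disjoint, so 2 is the maximum.

2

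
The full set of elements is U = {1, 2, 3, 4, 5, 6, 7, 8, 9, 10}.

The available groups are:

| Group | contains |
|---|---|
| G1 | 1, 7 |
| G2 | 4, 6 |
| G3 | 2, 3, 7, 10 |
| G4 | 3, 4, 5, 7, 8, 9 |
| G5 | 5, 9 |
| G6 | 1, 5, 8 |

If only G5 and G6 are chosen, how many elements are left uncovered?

6

Union of G5, G6 = {1, 5, 8, 9}.
Not covered: 2, 3, 4, 6, 7, 10 — 6 elements.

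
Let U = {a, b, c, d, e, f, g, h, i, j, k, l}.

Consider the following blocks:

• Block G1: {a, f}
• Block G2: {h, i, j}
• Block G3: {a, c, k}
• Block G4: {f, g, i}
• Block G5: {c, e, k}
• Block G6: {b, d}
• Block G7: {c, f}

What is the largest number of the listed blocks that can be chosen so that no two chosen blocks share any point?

G1, G2, G5, G6 are pairwise disjoint (G1={a,f}; G2={h,i,j}; G5={c,e,k}; G6={b,d}).
Every remaining block overlaps one of these, and no 5 of the listed blocks are pairwise disjoint, so 4 is the maximum.

4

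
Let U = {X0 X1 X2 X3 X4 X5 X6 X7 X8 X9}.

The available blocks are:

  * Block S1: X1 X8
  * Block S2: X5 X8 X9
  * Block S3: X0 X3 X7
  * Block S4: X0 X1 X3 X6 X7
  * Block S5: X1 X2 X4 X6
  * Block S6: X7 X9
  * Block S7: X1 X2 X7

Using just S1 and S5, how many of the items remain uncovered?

Union of S1, S5 = {X1, X2, X4, X6, X8}.
Not covered: X0, X3, X5, X7, X9 — 5 items.

5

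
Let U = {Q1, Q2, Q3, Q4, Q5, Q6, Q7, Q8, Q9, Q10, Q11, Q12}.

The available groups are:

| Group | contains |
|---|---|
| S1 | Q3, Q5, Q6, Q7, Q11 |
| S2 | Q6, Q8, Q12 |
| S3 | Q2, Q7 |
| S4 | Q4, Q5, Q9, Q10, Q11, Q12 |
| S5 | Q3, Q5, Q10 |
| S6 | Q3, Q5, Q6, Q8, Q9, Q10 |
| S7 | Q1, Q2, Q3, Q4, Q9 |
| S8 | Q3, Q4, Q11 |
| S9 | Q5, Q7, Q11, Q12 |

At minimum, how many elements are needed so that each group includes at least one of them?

3

Take H = {Q3, Q7, Q12}. Each listed group contains at least one of these, so H is a hitting set of size 3.
The groups S2, S3, S5 are pairwise disjoint, so any hitting set needs a separate element for each — at least 3. Hence 3 is optimal.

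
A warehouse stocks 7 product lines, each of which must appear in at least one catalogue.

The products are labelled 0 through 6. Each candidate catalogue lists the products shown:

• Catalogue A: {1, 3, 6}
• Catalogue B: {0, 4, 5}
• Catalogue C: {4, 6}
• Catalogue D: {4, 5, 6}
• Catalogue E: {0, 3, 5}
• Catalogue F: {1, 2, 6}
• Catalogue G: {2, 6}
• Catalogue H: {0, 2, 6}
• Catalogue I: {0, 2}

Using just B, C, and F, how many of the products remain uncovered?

1

Union of B, C, F = {0, 1, 2, 4, 5, 6}.
Not covered: 3 — 1 product.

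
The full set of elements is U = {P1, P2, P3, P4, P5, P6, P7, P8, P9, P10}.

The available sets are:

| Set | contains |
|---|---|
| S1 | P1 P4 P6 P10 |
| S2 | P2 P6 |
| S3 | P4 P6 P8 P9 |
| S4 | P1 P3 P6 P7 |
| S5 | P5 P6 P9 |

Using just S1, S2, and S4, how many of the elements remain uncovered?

Union of S1, S2, S4 = {P1, P2, P3, P4, P6, P7, P10}.
Not covered: P5, P8, P9 — 3 elements.

3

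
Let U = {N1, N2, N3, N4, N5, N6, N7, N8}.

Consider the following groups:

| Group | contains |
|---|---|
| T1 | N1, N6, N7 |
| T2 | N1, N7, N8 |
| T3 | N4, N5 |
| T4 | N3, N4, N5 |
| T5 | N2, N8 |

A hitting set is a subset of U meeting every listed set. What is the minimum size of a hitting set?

3

The 3 elements {N4, N7, N8} hit every group.
The groups T1, T3, T5 are pairwise disjoint, so any hitting set needs a separate element for each — at least 3. Hence 3 is optimal.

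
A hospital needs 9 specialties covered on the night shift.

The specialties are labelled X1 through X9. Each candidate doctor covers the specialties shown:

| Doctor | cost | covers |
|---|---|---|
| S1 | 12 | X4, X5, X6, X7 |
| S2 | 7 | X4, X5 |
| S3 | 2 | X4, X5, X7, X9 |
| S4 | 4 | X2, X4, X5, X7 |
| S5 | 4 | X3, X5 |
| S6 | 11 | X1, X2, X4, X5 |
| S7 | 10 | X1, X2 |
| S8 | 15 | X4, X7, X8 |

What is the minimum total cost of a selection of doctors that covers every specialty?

S1, S3, S5, S7, S8 together cover every specialty (S1 ∪ S3 ∪ S5 ∪ S7 ∪ S8 = {X1, X2, X3, X4, X5, X6, X7, X8, X9}); total cost 12 + 2 + 4 + 10 + 15 = 43.
The greedy pick S3, S4, S5, S7, S1, S8 costs 47; no covering selection beats 43.

43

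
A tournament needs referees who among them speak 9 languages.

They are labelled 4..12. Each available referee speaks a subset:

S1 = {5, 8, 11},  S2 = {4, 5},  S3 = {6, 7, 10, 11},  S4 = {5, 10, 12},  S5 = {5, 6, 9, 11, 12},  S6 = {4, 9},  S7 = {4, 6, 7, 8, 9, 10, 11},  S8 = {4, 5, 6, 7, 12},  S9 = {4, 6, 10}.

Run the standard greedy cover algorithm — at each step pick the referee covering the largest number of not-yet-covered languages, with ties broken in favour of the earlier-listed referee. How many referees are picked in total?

2

Greedy: pick S7 (covers 7 new) → pick S4 (covers 2 new). Total picks: 2.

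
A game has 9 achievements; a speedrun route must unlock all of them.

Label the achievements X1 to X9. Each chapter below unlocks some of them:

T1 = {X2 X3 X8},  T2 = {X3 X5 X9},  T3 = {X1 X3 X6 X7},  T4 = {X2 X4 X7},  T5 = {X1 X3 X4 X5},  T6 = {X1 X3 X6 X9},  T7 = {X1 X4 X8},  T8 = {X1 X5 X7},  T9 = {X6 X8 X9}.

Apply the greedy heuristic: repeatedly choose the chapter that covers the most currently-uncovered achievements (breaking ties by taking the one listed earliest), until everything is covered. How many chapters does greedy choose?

Greedy: pick T3 (covers 4 new) → pick T1 (covers 2 new) → pick T2 (covers 2 new) → pick T4 (covers 1 new). Total picks: 4.
(The true minimum cover uses only 3 chapters, so greedy is not optimal here.)

4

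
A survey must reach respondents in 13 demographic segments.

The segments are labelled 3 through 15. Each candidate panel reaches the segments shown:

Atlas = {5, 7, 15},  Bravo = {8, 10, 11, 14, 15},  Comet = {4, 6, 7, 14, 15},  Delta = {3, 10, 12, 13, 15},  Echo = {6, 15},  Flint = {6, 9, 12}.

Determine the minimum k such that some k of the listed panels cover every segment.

Atlas and Bravo and Comet and Delta and Flint together: Atlas ∪ Bravo ∪ Comet ∪ Delta ∪ Flint = {3, 4, 5, 6, 7, 8, 9, 10, 11, 12, 13, 14, 15} — every segment is covered.
No 4 of the 6 panels cover everything (all 15 combinations miss at least one segment), so 5 is optimal.

5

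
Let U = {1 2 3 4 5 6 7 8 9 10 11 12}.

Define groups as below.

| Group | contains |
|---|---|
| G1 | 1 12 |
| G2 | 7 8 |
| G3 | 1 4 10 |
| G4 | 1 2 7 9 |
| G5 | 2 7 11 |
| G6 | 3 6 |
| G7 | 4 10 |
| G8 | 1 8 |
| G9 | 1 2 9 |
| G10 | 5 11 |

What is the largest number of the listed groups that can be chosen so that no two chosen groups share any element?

5

G1, G2, G6, G7, G10 are pairwise disjoint (G1={1,12}; G2={7,8}; G6={3,6}; G7={4,10}; G10={5,11}).
Every remaining group overlaps one of these, and no 6 of the listed groups are pairwise disjoint, so 5 is the maximum.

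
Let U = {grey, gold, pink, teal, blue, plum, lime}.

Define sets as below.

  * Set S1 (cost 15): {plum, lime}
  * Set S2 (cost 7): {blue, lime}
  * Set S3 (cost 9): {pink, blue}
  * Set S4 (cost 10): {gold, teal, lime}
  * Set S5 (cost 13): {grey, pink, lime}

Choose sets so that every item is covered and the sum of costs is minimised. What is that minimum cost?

45

S1, S2, S4, S5 together cover every item (S1 ∪ S2 ∪ S4 ∪ S5 = {grey, gold, pink, teal, blue, plum, lime}); total cost 15 + 7 + 10 + 13 = 45.
The greedy pick S4, S3, S5, S1 costs 47; no covering selection beats 45.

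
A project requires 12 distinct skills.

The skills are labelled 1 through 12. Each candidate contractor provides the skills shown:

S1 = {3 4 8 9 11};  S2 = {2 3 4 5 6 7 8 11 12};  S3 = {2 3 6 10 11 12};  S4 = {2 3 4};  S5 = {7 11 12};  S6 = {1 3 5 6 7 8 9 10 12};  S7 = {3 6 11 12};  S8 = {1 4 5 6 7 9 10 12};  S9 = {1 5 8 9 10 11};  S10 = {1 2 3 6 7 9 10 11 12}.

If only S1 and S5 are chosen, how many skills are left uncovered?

5

Union of S1, S5 = {3, 4, 7, 8, 9, 11, 12}.
Not covered: 1, 2, 5, 6, 10 — 5 skills.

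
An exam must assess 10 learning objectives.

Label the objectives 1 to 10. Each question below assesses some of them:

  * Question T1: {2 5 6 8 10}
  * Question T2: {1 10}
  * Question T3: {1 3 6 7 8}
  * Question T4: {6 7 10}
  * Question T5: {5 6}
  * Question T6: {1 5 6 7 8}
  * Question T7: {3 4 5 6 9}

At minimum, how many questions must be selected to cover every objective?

3

T1 and T3 and T7 together: T1 ∪ T3 ∪ T7 = {1, 2, 3, 4, 5, 6, 7, 8, 9, 10} — every objective is covered.
Only T1 contains 2, so T1 is forced; the remaining 5 objectives need at least 2 more questions (each remaining question adds at most 3) — so at least 3 questions are needed, and 3 is optimal.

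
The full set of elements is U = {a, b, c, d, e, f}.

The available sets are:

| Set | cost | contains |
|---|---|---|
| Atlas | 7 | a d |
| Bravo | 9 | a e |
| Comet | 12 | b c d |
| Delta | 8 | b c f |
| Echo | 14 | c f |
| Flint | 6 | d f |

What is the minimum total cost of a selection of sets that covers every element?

Bravo, Delta, Flint together cover every element (Bravo ∪ Delta ∪ Flint = {a, b, c, d, e, f}); total cost 9 + 8 + 6 = 23.
The greedy pick Delta, Atlas, Bravo costs 24; no covering selection beats 23.

23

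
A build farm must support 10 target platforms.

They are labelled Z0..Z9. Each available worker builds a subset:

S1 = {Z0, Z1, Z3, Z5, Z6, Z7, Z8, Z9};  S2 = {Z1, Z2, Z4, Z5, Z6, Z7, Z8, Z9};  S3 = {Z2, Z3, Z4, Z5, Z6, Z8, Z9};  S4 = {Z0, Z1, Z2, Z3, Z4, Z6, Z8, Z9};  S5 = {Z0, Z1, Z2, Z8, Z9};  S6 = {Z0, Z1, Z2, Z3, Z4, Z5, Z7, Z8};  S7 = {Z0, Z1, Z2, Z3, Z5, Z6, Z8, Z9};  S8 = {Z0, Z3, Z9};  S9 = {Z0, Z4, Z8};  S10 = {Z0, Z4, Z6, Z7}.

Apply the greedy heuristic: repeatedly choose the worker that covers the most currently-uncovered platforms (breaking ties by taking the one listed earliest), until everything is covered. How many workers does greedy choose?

Greedy: pick S1 (covers 8 new) → pick S2 (covers 2 new). Total picks: 2.

2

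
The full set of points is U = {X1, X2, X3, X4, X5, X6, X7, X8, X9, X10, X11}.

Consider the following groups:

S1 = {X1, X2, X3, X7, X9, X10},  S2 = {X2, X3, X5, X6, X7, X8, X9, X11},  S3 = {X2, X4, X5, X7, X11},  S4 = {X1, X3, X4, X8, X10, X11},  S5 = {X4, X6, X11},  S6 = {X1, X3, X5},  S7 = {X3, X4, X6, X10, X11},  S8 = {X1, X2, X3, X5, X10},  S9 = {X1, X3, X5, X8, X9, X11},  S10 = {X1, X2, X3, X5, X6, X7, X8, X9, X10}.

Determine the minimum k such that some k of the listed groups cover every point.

S7 and S10 together: S7 ∪ S10 = {X1, X2, X3, X4, X5, X6, X7, X8, X9, X10, X11} — every point is covered.
No single group has all 11 points (the largest, S10, has 9), so 2 is optimal.

2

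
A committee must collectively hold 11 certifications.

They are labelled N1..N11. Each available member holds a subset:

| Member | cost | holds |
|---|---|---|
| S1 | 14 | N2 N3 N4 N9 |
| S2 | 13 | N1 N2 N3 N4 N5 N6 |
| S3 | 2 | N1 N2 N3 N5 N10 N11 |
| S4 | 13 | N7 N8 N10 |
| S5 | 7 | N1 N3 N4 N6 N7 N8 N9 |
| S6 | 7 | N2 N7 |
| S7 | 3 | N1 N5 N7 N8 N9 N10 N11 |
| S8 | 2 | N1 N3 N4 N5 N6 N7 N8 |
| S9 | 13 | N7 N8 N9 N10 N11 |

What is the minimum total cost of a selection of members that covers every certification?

7

S3, S7, S8 together cover every certification (S3 ∪ S7 ∪ S8 = {N1, N2, N3, N4, N5, N6, N7, N8, N9, N10, N11}); total cost 2 + 3 + 2 = 7.
No covering selection has total cost below 7.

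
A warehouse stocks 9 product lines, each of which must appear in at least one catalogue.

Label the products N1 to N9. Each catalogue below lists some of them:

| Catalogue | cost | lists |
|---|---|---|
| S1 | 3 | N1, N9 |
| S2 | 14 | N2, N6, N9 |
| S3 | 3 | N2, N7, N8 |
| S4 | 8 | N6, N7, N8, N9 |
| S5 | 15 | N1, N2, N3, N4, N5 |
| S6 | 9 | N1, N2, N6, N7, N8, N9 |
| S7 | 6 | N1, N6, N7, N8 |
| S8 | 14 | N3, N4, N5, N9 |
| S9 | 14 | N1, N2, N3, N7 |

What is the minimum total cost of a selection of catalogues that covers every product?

23

S3, S7, S8 together cover every product (S3 ∪ S7 ∪ S8 = {N1, N2, N3, N4, N5, N6, N7, N8, N9}); total cost 3 + 6 + 14 = 23.
The greedy pick S3, S1, S8, S7 costs 26; no covering selection beats 23.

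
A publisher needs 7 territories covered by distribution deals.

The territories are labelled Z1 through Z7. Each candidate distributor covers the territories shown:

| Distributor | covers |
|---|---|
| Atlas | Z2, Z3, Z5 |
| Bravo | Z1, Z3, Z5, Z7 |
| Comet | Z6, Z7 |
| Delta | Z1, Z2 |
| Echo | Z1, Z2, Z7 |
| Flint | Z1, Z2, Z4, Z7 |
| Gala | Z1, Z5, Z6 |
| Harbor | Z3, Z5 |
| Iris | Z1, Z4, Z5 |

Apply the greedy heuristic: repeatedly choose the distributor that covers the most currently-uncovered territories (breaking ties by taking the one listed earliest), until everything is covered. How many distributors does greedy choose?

3

Greedy: pick Bravo (covers 4 new) → pick Flint (covers 2 new) → pick Comet (covers 1 new). Total picks: 3.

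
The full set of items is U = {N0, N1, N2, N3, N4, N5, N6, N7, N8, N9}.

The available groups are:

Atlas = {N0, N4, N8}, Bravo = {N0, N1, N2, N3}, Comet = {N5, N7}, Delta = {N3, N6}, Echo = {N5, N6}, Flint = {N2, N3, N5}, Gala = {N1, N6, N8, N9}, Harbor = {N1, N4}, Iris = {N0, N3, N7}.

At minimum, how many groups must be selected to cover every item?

Atlas and Flint and Gala and Iris together: Atlas ∪ Flint ∪ Gala ∪ Iris = {N0, N1, N2, N3, N4, N5, N6, N7, N8, N9} — every item is covered.
No 3 of the 9 groups cover everything (all 84 combinations miss at least one item), so 4 is optimal.

4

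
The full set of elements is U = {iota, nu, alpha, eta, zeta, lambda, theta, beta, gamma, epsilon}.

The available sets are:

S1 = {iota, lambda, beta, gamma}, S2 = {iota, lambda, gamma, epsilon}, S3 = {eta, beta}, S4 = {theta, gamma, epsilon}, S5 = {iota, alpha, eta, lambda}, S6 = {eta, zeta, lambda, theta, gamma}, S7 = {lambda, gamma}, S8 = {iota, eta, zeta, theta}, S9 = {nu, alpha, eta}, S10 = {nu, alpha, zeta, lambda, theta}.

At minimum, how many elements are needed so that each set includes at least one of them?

3

Take H = {eta, lambda, theta}. Each listed set contains at least one of these, so H is a hitting set of size 3.
No choice of 2 elements meets every set, so 3 is the minimum.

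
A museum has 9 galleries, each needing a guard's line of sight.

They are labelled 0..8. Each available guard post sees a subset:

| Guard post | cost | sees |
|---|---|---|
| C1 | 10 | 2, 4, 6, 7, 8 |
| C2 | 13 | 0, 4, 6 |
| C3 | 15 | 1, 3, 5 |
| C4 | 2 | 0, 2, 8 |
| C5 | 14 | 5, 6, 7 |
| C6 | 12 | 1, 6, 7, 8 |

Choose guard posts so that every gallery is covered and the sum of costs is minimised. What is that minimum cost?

27

C1, C3, C4 together cover every gallery (C1 ∪ C3 ∪ C4 = {0, 1, 2, 3, 4, 5, 6, 7, 8}); total cost 10 + 15 + 2 = 27.
No covering selection has total cost below 27.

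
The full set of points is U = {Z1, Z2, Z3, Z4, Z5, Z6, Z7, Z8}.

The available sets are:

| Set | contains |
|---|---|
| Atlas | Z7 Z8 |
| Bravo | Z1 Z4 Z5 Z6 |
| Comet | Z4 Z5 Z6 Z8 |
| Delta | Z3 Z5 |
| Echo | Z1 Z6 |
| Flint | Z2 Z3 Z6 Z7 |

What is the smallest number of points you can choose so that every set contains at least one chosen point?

The 3 points {Z3, Z6, Z8} hit every set.
The sets Atlas, Delta, Echo are pairwise disjoint, so any hitting set needs a separate point for each — at least 3. Hence 3 is optimal.

3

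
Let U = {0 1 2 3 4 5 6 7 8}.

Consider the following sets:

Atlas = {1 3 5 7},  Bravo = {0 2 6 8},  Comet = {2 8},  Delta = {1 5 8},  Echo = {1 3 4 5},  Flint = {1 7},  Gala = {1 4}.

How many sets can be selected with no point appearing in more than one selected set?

2

Bravo, Gala are pairwise disjoint (Bravo={0,2,6,8}; Gala={1,4}).
Every remaining set overlaps one of these, and no 3 of the listed sets are pairwise disjoint, so 2 is the maximum.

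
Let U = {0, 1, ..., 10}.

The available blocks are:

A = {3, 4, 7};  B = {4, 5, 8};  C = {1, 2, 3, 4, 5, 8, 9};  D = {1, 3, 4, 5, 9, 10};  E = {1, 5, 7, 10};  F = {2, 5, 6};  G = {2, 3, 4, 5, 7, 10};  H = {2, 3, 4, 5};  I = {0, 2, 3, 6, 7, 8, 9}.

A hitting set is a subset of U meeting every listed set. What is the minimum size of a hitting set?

2

T = {5, 7} meets every block (each contains at least one member of T), and |T| = 2.
The blocks A, F are pairwise disjoint, so any hitting set needs a separate point for each — at least 2. Hence 2 is optimal.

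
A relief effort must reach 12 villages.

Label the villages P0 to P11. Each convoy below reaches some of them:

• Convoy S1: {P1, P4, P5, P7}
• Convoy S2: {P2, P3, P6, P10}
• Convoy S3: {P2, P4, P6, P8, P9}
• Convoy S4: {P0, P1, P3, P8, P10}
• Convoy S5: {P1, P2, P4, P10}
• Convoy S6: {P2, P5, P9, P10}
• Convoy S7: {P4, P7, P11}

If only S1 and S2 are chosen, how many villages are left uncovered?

4

Union of S1, S2 = {P1, P2, P3, P4, P5, P6, P7, P10}.
Not covered: P0, P8, P9, P11 — 4 villages.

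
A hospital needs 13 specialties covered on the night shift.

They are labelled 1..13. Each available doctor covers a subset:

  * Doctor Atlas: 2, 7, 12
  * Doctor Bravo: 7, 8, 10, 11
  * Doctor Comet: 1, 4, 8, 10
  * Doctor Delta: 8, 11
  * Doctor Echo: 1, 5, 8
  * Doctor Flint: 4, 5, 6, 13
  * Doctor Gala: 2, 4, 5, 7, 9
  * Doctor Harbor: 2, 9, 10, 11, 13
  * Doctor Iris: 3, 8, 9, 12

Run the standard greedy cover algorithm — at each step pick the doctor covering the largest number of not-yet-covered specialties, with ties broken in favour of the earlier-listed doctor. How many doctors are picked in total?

5

Greedy: pick Gala (covers 5 new) → pick Bravo (covers 3 new) → pick Flint (covers 2 new) → pick Iris (covers 2 new) → pick Comet (covers 1 new). Total picks: 5.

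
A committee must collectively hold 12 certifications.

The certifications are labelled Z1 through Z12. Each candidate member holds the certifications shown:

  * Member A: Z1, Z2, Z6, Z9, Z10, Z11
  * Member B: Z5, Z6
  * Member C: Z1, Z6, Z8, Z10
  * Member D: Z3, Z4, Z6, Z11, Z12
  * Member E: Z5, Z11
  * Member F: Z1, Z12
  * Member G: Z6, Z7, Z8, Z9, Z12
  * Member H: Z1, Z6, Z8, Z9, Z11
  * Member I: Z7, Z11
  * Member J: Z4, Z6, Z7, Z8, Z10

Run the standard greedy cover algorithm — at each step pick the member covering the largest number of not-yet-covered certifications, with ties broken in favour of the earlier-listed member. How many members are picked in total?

4

Greedy: pick A (covers 6 new) → pick D (covers 3 new) → pick G (covers 2 new) → pick B (covers 1 new). Total picks: 4.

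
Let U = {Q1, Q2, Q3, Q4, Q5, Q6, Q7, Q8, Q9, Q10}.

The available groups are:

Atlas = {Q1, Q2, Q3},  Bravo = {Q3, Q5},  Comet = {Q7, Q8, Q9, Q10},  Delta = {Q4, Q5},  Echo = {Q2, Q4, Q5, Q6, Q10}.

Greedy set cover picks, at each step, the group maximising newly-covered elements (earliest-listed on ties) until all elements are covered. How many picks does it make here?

3

Greedy: pick Echo (covers 5 new) → pick Comet (covers 3 new) → pick Atlas (covers 2 new). Total picks: 3.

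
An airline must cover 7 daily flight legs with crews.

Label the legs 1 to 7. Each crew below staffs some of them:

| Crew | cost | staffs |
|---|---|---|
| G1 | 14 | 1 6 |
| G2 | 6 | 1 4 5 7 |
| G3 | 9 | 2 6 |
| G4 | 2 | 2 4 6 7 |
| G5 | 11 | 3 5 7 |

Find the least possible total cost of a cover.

19

G2, G4, G5 together cover every leg (G2 ∪ G4 ∪ G5 = {1, 2, 3, 4, 5, 6, 7}); total cost 6 + 2 + 11 = 19.
No covering selection has total cost below 19.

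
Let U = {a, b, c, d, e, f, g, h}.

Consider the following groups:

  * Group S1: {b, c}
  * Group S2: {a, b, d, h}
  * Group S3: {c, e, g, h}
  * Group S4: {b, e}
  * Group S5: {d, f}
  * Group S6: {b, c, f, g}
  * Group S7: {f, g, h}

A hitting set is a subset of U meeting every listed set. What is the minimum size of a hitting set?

3

T = {b, d, h} meets every group (each contains at least one member of T), and |T| = 3.
No choice of 2 items meets every group, so 3 is the minimum.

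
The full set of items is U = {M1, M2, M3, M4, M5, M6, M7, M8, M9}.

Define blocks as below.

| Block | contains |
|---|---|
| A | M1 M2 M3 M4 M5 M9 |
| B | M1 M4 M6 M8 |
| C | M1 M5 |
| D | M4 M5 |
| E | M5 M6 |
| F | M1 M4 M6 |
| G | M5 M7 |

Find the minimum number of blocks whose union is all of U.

3

Take {A, B, G}. Their union is {M1, M2, M3, M4, M5, M6, M7, M8, M9}, which is all 9 items.
Only A contains M2, so A is forced; the remaining 3 items need at least 2 more blocks (each remaining block adds at most 2) — so at least 3 blocks are needed, and 3 is optimal.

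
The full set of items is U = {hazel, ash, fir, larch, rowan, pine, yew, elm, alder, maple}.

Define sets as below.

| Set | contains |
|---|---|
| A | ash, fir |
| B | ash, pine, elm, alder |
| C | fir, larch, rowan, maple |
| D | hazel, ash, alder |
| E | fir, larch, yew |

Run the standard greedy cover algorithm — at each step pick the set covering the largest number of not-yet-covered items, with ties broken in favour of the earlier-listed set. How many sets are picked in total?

4

Greedy: pick B (covers 4 new) → pick C (covers 4 new) → pick D (covers 1 new) → pick E (covers 1 new). Total picks: 4.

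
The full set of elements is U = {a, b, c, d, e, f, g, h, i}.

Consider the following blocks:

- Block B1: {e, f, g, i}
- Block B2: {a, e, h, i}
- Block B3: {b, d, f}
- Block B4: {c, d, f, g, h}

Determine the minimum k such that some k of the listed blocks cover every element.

B2, B3, and B4 cover everything between them: the union {a, b, c, d, e, f, g, h, i} is all of U.
Only B2 contains a, so B2 is forced; the remaining 5 elements need at least 2 more blocks (each remaining block adds at most 4) — so at least 3 blocks are needed, and 3 is optimal.

3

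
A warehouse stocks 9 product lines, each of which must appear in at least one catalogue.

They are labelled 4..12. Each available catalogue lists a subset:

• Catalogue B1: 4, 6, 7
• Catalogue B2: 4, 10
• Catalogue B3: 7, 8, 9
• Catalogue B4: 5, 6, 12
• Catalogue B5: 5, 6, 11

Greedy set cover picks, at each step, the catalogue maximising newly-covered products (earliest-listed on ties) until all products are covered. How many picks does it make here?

Greedy: pick B1 (covers 3 new) → pick B3 (covers 2 new) → pick B4 (covers 2 new) → pick B2 (covers 1 new) → pick B5 (covers 1 new). Total picks: 5.
(The true minimum cover uses only 4 catalogues, so greedy is not optimal here.)

5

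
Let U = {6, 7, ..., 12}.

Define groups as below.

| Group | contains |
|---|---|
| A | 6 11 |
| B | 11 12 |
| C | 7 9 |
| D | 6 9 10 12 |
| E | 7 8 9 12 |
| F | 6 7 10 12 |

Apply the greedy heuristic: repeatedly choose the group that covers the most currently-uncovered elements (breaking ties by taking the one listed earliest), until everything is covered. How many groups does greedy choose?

3

Greedy: pick D (covers 4 new) → pick E (covers 2 new) → pick A (covers 1 new). Total picks: 3.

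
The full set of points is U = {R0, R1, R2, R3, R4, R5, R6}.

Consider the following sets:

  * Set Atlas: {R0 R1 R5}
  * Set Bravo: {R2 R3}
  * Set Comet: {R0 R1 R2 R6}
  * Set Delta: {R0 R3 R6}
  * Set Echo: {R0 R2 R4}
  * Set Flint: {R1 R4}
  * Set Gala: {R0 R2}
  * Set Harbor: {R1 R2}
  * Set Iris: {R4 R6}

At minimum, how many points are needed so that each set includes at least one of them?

H = {R1, R2, R6} meets every set (each contains at least one member of H), and |H| = 3.
The sets Atlas, Bravo, Iris are pairwise disjoint, so any hitting set needs a separate point for each — at least 3. Hence 3 is optimal.

3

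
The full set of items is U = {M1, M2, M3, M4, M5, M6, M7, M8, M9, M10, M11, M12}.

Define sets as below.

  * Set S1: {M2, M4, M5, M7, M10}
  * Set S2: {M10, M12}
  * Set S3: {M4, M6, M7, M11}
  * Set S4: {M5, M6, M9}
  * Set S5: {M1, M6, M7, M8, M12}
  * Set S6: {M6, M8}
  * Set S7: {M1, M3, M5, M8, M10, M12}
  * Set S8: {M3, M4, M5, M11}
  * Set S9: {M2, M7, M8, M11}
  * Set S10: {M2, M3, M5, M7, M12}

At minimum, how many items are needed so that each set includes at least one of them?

4

The 4 items {M2, M6, M10, M11} hit every set.
No choice of 3 items meets every set, so 4 is the minimum.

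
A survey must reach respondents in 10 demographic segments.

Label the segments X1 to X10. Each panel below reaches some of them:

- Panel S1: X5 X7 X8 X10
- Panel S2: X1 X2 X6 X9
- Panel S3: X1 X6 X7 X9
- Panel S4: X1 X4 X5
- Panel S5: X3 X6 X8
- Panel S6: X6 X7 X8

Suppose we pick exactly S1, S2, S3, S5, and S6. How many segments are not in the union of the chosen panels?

Union of S1, S2, S3, S5, S6 = {X1, X2, X3, X5, X6, X7, X8, X9, X10}.
Not covered: X4 — 1 segment.

1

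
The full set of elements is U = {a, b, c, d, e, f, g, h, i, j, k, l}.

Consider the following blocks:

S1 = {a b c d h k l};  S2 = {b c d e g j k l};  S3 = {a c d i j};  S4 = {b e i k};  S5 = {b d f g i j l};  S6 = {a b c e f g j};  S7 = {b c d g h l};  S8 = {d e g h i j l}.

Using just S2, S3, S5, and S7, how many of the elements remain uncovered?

Union of S2, S3, S5, S7 = {a, b, c, d, e, f, g, h, i, j, k, l} — that's every element, so 0 are uncovered.

0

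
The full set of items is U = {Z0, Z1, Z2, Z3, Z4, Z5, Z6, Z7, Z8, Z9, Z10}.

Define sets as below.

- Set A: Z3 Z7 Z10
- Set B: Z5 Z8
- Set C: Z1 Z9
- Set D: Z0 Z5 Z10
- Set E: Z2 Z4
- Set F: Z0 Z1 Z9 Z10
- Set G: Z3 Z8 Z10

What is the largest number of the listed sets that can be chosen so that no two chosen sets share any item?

4

A, B, C, E are pairwise disjoint (A={Z3,Z7,Z10}; B={Z5,Z8}; C={Z1,Z9}; E={Z2,Z4}).
Every remaining set overlaps one of these, and no 5 of the listed sets are pairwise disjoint, so 4 is the maximum.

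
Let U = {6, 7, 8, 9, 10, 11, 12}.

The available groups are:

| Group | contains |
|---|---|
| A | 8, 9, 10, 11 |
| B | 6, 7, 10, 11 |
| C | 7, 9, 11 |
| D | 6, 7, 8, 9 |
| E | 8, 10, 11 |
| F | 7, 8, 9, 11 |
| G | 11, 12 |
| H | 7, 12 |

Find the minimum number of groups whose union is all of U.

B, F, and H cover everything between them: the union {6, 7, 8, 9, 10, 11, 12} is all of U.
No 2 of the 8 groups cover everything (all 28 combinations miss at least one item), so 3 is optimal.

3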